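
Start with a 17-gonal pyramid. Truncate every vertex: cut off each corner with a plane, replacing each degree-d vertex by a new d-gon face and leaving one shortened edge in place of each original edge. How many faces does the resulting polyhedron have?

36

The base solid has V = 18, E = 34, F = 18.
Truncation replaces each original edge-end by a new vertex, so V′ = 2E = 68.
Each original edge survives, and each old vertex of degree d contributes d new edges; summing degrees gives Σd = 2E, so E′ = E + 2E = 3E = 102.
Each original face survives and each original vertex becomes one new face: F′ = F + V = 36.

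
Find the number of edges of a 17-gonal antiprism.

An antiprism on an n-gon has two n-gon caps and 2n triangles: V = 2·17 = 34, E = 4·17 = 68, F = 2·17 + 2 = 36.

68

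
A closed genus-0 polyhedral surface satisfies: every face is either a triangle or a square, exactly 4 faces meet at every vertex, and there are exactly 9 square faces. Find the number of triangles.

Let x be the number of triangles; then F = 9 + x.
Edge–face incidences: 2E = 4·9 + 3·x = 36 + 3x.
Every vertex has degree 4, so 4V = 2E.
Euler: V − E + F = 2 ⇒ (2E)/4 − E + (9 + x) = 2.
Multiply by 8: 2·(2E) − 4·(2E) + 8·(9 + x) = 16, i.e. 72 + 8x − 2·(36 + 3x) = 16.
Collecting terms: 2x = 16, so x = 8.
Then 2E = 36 + 3·8 = 60, so E = 30, V = 2E/4 = 15, F = 9 + 8 = 17.

8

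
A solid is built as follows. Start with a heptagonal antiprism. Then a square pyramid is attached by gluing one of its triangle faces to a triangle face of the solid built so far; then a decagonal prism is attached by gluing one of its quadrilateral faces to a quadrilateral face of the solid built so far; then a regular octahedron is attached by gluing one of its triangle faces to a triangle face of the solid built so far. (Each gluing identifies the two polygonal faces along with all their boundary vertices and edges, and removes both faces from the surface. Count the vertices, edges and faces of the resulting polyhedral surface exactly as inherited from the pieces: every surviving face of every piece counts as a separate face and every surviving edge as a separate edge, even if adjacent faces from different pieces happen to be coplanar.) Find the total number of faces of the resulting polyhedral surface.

35

A heptagonal antiprism: V=14, E=28, F=16.
Attach a square pyramid (V=5, E=8, F=5) along a 3-gon: merge 3 vertices and 3 edges, delete both glued faces → V=16, E=33, F=19.
Attach a decagonal prism (V=20, E=30, F=12) along a 4-gon: merge 4 vertices and 4 edges, delete both glued faces → V=32, E=59, F=29.
Attach a regular octahedron (V=6, E=12, F=8) along a 3-gon: merge 3 vertices and 3 edges, delete both glued faces → V=35, E=68, F=35.
Check: V − E + F = 35 − 68 + 35 = 2.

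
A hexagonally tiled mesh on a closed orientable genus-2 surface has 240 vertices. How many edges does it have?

χ = 2 − 2·2 = -2, and every face is a hexagon so 6F = 2E.
V − E + F = -2 with E = 6F/2 gives 240 − (6/2 − 1)·F = -2, so F = 121 and E = 363.

363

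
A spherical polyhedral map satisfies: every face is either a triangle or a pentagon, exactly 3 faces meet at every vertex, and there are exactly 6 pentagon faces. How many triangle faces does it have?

2

Let x be the number of triangles; then F = 6 + x.
Edge–face incidences: 2E = 5·6 + 3·x = 30 + 3x.
Every vertex has degree 3, so 3V = 2E.
Euler: V − E + F = 2 ⇒ (2E)/3 − E + (6 + x) = 2.
Multiply by 6: 2·(2E) − 3·(2E) + 6·(6 + x) = 12, i.e. 36 + 6x − (30 + 3x) = 12.
Collecting terms: 3x + 6 = 12, so 3x = 6, so x = 2.
Then 2E = 30 + 3·2 = 36, so E = 18, V = 2E/3 = 12, F = 6 + 2 = 8.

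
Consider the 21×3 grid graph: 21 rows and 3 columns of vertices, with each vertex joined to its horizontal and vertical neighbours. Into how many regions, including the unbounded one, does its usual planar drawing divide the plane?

41

The grid has V = 21·3 = 63 vertices and E = 21·2 + 3·20 = 102 edges.
F = 2 − V + E = 2 − 63 + 102 = 41.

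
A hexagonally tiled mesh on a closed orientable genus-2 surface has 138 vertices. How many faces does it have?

χ = 2 − 2·2 = -2, and every face is a hexagon so 6F = 2E.
V − E + F = -2 with E = 6F/2 gives 138 − (6/2 − 1)·F = -2, so F = 70 and E = 210.

70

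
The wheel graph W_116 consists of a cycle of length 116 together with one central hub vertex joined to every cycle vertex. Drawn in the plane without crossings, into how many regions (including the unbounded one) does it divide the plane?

117

W_116 has V = 116 + 1 = 117 vertices and E = 2·116 = 232 edges.
By Euler's formula F = 2 − V + E = 2 − 117 + 232 = 117.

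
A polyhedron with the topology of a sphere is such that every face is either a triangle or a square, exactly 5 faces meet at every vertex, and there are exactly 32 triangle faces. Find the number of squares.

Let x be the number of squares; then F = 32 + x.
Edge–face incidences: 2E = 3·32 + 4·x = 96 + 4x.
Every vertex has degree 5, so 5V = 2E.
Euler: V − E + F = 2 ⇒ (2E)/5 − E + (32 + x) = 2.
Multiply by 10: 2·(2E) − 5·(2E) + 10·(32 + x) = 20, i.e. 320 + 10x − 3·(96 + 4x) = 20.
Collecting terms: −2x + 32 = 20, so −2x = −12, so x = 6.
Then 2E = 96 + 4·6 = 120, so E = 60, V = 2E/5 = 24, F = 32 + 6 = 38.

6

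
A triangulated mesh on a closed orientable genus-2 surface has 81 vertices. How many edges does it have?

χ = 2 − 2·2 = -2, and every face is a triangle so 3F = 2E.
V − E + F = -2 with E = 3F/2 gives 81 − (3/2 − 1)·F = -2, so F = 166 and E = 249.

249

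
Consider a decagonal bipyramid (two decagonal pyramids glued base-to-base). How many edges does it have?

30

A bipyramid over an n-gon has 2n triangular faces and n + 2 vertices: V = 10 + 2 = 12, E = 3·10 = 30, F = 2·10 = 20.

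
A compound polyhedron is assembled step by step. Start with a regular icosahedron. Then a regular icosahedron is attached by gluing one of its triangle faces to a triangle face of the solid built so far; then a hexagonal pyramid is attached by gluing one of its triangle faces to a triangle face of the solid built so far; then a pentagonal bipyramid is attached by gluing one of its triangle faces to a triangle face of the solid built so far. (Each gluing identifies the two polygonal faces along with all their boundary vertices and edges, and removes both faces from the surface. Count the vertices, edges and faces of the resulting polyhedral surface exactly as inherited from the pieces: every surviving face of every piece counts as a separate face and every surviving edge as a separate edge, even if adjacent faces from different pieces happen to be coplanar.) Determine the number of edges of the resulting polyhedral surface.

A regular icosahedron: V=12, E=30, F=20.
Attach a regular icosahedron (V=12, E=30, F=20) along a 3-gon: merge 3 vertices and 3 edges, delete both glued faces → V=21, E=57, F=38.
Attach a hexagonal pyramid (V=7, E=12, F=7) along a 3-gon: merge 3 vertices and 3 edges, delete both glued faces → V=25, E=66, F=43.
Attach a pentagonal bipyramid (V=7, E=15, F=10) along a 3-gon: merge 3 vertices and 3 edges, delete both glued faces → V=29, E=78, F=51.
Check: V − E + F = 29 − 78 + 51 = 2.

78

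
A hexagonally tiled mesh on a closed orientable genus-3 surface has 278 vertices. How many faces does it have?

χ = 2 − 2·3 = -4, and every face is a hexagon so 6F = 2E.
V − E + F = -4 with E = 6F/2 gives 278 − (6/2 − 1)·F = -4, so F = 141 and E = 423.

141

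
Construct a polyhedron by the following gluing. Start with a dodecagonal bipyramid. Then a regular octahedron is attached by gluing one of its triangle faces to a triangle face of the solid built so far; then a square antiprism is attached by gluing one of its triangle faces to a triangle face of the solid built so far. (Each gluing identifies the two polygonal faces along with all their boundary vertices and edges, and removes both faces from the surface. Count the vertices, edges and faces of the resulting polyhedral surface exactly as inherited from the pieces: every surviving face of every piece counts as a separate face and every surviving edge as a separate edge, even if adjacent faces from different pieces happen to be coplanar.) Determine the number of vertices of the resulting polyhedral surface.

22

A dodecagonal bipyramid: V=14, E=36, F=24.
Attach a regular octahedron (V=6, E=12, F=8) along a 3-gon: merge 3 vertices and 3 edges, delete both glued faces → V=17, E=45, F=30.
Attach a square antiprism (V=8, E=16, F=10) along a 3-gon: merge 3 vertices and 3 edges, delete both glued faces → V=22, E=58, F=38.
Check: V − E + F = 22 − 58 + 38 = 2.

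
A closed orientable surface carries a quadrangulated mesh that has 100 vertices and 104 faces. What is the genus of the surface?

Every face is a square, so 2E = 4·104 = 416, giving E = 208.
χ = V − E + F = 100 − 208 + 104 = -4.
For a closed orientable surface χ = 2 − 2g, so g = (2 − (-4))/2 = 3.

3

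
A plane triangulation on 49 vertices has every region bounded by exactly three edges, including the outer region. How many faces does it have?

94

In a plane triangulation 3F = 2E and V − E + F = 2, so F = 2V − 4 = 2·49 − 4 = 94.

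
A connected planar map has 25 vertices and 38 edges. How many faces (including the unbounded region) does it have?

15

Euler's formula for a connected plane graph: V − E + F = 2, so F = 2 − 25 + 38 = 15.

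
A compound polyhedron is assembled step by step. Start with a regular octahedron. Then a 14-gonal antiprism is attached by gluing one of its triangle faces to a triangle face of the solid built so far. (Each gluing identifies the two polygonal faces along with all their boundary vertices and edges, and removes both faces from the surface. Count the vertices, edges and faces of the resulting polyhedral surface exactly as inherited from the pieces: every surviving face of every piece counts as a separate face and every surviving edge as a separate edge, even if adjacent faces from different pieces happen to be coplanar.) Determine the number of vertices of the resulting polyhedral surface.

A regular octahedron: V=6, E=12, F=8.
Attach a 14-gonal antiprism (V=28, E=56, F=30) along a 3-gon: merge 3 vertices and 3 edges, delete both glued faces → V=31, E=65, F=36.
Check: V − E + F = 31 − 65 + 36 = 2.

31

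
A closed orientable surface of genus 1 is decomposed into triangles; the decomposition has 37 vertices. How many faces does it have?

74

χ = 2 − 2·1 = 0, and every face is a triangle so 3F = 2E.
V − E + F = 0 with E = 3F/2 gives 37 − (3/2 − 1)·F = 0, so F = 74 and E = 111.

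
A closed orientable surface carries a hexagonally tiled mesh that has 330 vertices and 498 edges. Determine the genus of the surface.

2

Every face is a hexagon and each edge borders two faces, so 6F = 2·498, giving F = 166.
χ = V − E + F = 330 − 498 + 166 = -2.
For a closed orientable surface χ = 2 − 2g, so g = (2 − (-2))/2 = 2.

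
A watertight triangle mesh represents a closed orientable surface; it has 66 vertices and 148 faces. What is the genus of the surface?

5

Every face is a triangle, so 2E = 3·148 = 444, giving E = 222.
χ = V − E + F = 66 − 222 + 148 = -8.
For a closed orientable surface χ = 2 − 2g, so g = (2 − (-8))/2 = 5.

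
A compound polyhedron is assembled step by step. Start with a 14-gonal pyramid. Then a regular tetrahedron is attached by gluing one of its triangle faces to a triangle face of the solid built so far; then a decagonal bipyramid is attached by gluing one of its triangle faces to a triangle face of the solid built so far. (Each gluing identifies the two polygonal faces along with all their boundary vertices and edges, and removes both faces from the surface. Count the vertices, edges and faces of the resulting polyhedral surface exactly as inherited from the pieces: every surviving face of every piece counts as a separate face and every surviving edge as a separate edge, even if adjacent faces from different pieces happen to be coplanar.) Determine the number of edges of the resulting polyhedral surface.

A 14-gonal pyramid: V=15, E=28, F=15.
Attach a regular tetrahedron (V=4, E=6, F=4) along a 3-gon: merge 3 vertices and 3 edges, delete both glued faces → V=16, E=31, F=17.
Attach a decagonal bipyramid (V=12, E=30, F=20) along a 3-gon: merge 3 vertices and 3 edges, delete both glued faces → V=25, E=58, F=35.
Check: V − E + F = 25 − 58 + 35 = 2.

58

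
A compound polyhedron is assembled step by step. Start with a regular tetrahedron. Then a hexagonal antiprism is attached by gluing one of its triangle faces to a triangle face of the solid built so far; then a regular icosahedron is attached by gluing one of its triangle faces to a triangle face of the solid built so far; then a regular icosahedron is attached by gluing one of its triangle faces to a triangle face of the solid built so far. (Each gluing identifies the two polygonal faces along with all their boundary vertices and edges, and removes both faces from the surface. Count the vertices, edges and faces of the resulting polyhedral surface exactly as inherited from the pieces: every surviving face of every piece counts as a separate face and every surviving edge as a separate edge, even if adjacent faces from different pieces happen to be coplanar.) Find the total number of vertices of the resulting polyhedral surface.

31

A regular tetrahedron: V=4, E=6, F=4.
Attach a hexagonal antiprism (V=12, E=24, F=14) along a 3-gon: merge 3 vertices and 3 edges, delete both glued faces → V=13, E=27, F=16.
Attach a regular icosahedron (V=12, E=30, F=20) along a 3-gon: merge 3 vertices and 3 edges, delete both glued faces → V=22, E=54, F=34.
Attach a regular icosahedron (V=12, E=30, F=20) along a 3-gon: merge 3 vertices and 3 edges, delete both glued faces → V=31, E=81, F=52.
Check: V − E + F = 31 − 81 + 52 = 2.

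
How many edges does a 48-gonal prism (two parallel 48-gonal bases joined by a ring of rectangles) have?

144

A prism on an n-gon has two n-gon bases and n rectangular sides: V = 2·48 = 96, E = 3·48 = 144, F = 48 + 2 = 50.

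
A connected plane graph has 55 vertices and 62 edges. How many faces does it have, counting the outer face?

9

Euler's formula for a connected plane graph: V − E + F = 2, so F = 2 − 55 + 62 = 9.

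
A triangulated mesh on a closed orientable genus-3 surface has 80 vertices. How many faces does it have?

χ = 2 − 2·3 = -4, and every face is a triangle so 3F = 2E.
V − E + F = -4 with E = 3F/2 gives 80 − (3/2 − 1)·F = -4, so F = 168 and E = 252.

168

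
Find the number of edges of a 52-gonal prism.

156

A prism on an n-gon has two n-gon bases and n rectangular sides: V = 2·52 = 104, E = 3·52 = 156, F = 52 + 2 = 54.
Check: V − E + F = 104 − 156 + 54 = 2.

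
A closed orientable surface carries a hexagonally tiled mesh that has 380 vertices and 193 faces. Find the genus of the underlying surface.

4

Every face is a hexagon, so 2E = 6·193 = 1158, giving E = 579.
χ = V − E + F = 380 − 579 + 193 = -6.
For a closed orientable surface χ = 2 − 2g, so g = (2 − (-6))/2 = 4.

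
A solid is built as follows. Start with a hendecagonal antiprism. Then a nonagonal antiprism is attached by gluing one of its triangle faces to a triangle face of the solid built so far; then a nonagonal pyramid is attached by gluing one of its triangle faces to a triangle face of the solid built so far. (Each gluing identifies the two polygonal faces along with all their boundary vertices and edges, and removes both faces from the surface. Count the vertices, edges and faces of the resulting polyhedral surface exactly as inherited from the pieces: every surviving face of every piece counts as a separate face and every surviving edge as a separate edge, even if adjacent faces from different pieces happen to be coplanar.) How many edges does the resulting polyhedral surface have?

92

A hendecagonal antiprism: V=22, E=44, F=24.
Attach a nonagonal antiprism (V=18, E=36, F=20) along a 3-gon: merge 3 vertices and 3 edges, delete both glued faces → V=37, E=77, F=42.
Attach a nonagonal pyramid (V=10, E=18, F=10) along a 3-gon: merge 3 vertices and 3 edges, delete both glued faces → V=44, E=92, F=50.
Check: V − E + F = 44 − 92 + 50 = 2.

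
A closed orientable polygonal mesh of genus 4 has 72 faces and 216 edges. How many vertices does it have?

For a closed orientable surface of genus 4, χ = 2 − 2·4 = -6.
V = -6 + E − F = -6 + 216 − 72 = 138.

138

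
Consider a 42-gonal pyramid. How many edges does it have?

84

A pyramid on an n-gon base has one n-gon and n triangles: V = 42 + 1 = 43, E = 2·42 = 84, F = 42 + 1 = 43.
Check: V − E + F = 43 − 84 + 43 = 2.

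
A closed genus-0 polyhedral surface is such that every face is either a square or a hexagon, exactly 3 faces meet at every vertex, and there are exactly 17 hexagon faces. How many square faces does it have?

6

Let x be the number of squares; then F = 17 + x.
Edge–face incidences: 2E = 6·17 + 4·x = 102 + 4x.
Every vertex has degree 3, so 3V = 2E.
Euler: V − E + F = 2 ⇒ (2E)/3 − E + (17 + x) = 2.
Multiply by 6: 2·(2E) − 3·(2E) + 6·(17 + x) = 12, i.e. 102 + 6x − (102 + 4x) = 12.
Collecting terms: 2x = 12, so x = 6.
Then 2E = 102 + 4·6 = 126, so E = 63, V = 2E/3 = 42, F = 17 + 6 = 23.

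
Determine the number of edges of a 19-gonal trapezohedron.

The n-trapezohedron (dual of the n-antiprism) has V = 2·19 + 2 = 40, E = 4·19 = 76, F = 2·19 = 38.

76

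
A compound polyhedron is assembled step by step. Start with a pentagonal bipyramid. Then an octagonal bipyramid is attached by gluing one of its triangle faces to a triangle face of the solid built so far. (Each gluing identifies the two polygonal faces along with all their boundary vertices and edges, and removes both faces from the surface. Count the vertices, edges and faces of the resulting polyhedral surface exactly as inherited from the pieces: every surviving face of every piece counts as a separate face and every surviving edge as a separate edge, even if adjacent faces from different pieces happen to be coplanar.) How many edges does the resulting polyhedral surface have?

A pentagonal bipyramid: V=7, E=15, F=10.
Attach an octagonal bipyramid (V=10, E=24, F=16) along a 3-gon: merge 3 vertices and 3 edges, delete both glued faces → V=14, E=36, F=24.
Check: V − E + F = 14 − 36 + 24 = 2.

36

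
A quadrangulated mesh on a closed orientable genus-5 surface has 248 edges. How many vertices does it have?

116

χ = 2 − 2·5 = -8, and every face is a square so 4F = 2E.
F = 2E/4 = 124. Then V = -8 + E − F = -8 + 248 − 124 = 116.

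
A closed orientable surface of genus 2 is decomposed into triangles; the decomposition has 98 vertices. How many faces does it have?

χ = 2 − 2·2 = -2, and every face is a triangle so 3F = 2E.
V − E + F = -2 with E = 3F/2 gives 98 − (3/2 − 1)·F = -2, so F = 200 and E = 300.

200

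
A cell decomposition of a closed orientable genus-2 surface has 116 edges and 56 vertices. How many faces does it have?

For a closed orientable surface of genus 2, χ = 2 − 2·2 = -2.
F = -2 − V + E = -2 − 56 + 116 = 58.

58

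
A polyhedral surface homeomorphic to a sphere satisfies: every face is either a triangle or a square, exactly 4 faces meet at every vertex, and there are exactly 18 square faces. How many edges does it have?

Let x be the number of triangles; then F = 18 + x.
Edge–face incidences: 2E = 4·18 + 3·x = 72 + 3x.
Every vertex has degree 4, so 4V = 2E.
Euler: V − E + F = 2 ⇒ (2E)/4 − E + (18 + x) = 2.
Multiply by 8: 2·(2E) − 4·(2E) + 8·(18 + x) = 16, i.e. 144 + 8x − 2·(72 + 3x) = 16.
Collecting terms: 2x = 16, so x = 8.
Then 2E = 72 + 3·8 = 96, so E = 48, V = 2E/4 = 24, F = 18 + 8 = 26.

48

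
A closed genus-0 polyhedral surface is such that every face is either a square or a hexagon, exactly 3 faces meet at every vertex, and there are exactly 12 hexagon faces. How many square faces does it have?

6

Let x be the number of squares; then F = 12 + x.
Edge–face incidences: 2E = 6·12 + 4·x = 72 + 4x.
Every vertex has degree 3, so 3V = 2E.
Euler: V − E + F = 2 ⇒ (2E)/3 − E + (12 + x) = 2.
Multiply by 6: 2·(2E) − 3·(2E) + 6·(12 + x) = 12, i.e. 72 + 6x − (72 + 4x) = 12.
Collecting terms: 2x = 12, so x = 6.
Then 2E = 72 + 4·6 = 96, so E = 48, V = 2E/3 = 32, F = 12 + 6 = 18.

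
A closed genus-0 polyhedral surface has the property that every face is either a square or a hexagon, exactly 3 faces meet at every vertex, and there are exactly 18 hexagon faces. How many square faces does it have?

6

Let x be the number of squares; then F = 18 + x.
Edge–face incidences: 2E = 6·18 + 4·x = 108 + 4x.
Every vertex has degree 3, so 3V = 2E.
Euler: V − E + F = 2 ⇒ (2E)/3 − E + (18 + x) = 2.
Multiply by 6: 2·(2E) − 3·(2E) + 6·(18 + x) = 12, i.e. 108 + 6x − (108 + 4x) = 12.
Collecting terms: 2x = 12, so x = 6.
Then 2E = 108 + 4·6 = 132, so E = 66, V = 2E/3 = 44, F = 18 + 6 = 24.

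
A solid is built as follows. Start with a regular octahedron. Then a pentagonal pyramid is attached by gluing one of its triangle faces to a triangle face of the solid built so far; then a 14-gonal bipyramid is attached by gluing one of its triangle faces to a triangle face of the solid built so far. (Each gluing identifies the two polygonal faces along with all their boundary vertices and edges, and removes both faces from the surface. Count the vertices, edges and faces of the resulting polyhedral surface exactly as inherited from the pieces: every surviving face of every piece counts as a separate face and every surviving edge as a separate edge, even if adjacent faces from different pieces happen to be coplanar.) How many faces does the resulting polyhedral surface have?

A regular octahedron: V=6, E=12, F=8.
Attach a pentagonal pyramid (V=6, E=10, F=6) along a 3-gon: merge 3 vertices and 3 edges, delete both glued faces → V=9, E=19, F=12.
Attach a 14-gonal bipyramid (V=16, E=42, F=28) along a 3-gon: merge 3 vertices and 3 edges, delete both glued faces → V=22, E=58, F=38.
Check: V − E + F = 22 − 58 + 38 = 2.

38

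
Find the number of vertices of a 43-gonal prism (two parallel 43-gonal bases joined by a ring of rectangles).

A prism on an n-gon has two n-gon bases and n rectangular sides: V = 2·43 = 86, E = 3·43 = 129, F = 43 + 2 = 45.

86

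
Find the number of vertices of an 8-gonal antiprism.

An antiprism on an n-gon has two n-gon caps and 2n triangles: V = 2·8 = 16, E = 4·8 = 32, F = 2·8 + 2 = 18.
Check: V − E + F = 16 − 32 + 18 = 2.

16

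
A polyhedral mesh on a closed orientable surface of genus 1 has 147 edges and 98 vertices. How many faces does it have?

49

For a closed orientable surface of genus 1, χ = 2 − 2·1 = 0.
F = 0 − V + E = 0 − 98 + 147 = 49.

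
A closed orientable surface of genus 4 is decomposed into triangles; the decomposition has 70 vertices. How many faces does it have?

χ = 2 − 2·4 = -6, and every face is a triangle so 3F = 2E.
V − E + F = -6 with E = 3F/2 gives 70 − (3/2 − 1)·F = -6, so F = 152 and E = 228.

152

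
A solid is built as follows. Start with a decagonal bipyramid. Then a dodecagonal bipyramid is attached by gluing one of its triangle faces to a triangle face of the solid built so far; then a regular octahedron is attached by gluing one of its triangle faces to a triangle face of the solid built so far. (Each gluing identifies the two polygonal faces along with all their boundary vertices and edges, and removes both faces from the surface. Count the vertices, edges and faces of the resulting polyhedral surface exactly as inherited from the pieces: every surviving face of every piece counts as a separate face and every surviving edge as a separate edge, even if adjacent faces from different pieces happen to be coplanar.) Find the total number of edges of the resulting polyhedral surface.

A decagonal bipyramid: V=12, E=30, F=20.
Attach a dodecagonal bipyramid (V=14, E=36, F=24) along a 3-gon: merge 3 vertices and 3 edges, delete both glued faces → V=23, E=63, F=42.
Attach a regular octahedron (V=6, E=12, F=8) along a 3-gon: merge 3 vertices and 3 edges, delete both glued faces → V=26, E=72, F=48.
Check: V − E + F = 26 − 72 + 48 = 2.

72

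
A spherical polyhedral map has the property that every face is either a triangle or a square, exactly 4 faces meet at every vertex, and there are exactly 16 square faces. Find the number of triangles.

8

Let x be the number of triangles; then F = 16 + x.
Edge–face incidences: 2E = 4·16 + 3·x = 64 + 3x.
Every vertex has degree 4, so 4V = 2E.
Euler: V − E + F = 2 ⇒ (2E)/4 − E + (16 + x) = 2.
Multiply by 8: 2·(2E) − 4·(2E) + 8·(16 + x) = 16, i.e. 128 + 8x − 2·(64 + 3x) = 16.
Collecting terms: 2x = 16, so x = 8.
Then 2E = 64 + 3·8 = 88, so E = 44, V = 2E/4 = 22, F = 16 + 8 = 24.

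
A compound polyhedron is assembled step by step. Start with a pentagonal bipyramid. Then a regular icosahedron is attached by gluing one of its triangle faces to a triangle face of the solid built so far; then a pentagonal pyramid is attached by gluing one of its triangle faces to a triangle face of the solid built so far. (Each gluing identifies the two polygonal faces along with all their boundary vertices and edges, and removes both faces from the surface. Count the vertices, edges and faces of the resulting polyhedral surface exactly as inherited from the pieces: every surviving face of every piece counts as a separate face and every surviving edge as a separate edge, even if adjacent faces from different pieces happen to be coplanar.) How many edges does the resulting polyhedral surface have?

A pentagonal bipyramid: V=7, E=15, F=10.
Attach a regular icosahedron (V=12, E=30, F=20) along a 3-gon: merge 3 vertices and 3 edges, delete both glued faces → V=16, E=42, F=28.
Attach a pentagonal pyramid (V=6, E=10, F=6) along a 3-gon: merge 3 vertices and 3 edges, delete both glued faces → V=19, E=49, F=32.
Check: V − E + F = 19 − 49 + 32 = 2.

49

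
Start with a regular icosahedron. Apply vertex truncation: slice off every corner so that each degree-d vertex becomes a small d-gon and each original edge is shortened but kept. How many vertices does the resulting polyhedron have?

The base solid has V = 12, E = 30, F = 20.
Truncation replaces each original edge-end by a new vertex, so V′ = 2E = 60.
Each original edge survives, and each old vertex of degree d contributes d new edges; summing degrees gives Σd = 2E, so E′ = E + 2E = 3E = 90.
Each original face survives and each original vertex becomes one new face: F′ = F + V = 32.

60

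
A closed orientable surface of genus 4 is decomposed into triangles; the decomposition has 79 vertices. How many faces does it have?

χ = 2 − 2·4 = -6, and every face is a triangle so 3F = 2E.
V − E + F = -6 with E = 3F/2 gives 79 − (3/2 − 1)·F = -6, so F = 170 and E = 255.

170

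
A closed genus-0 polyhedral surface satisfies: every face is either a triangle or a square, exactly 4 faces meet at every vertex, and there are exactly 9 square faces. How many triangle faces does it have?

8

Let x be the number of triangles; then F = 9 + x.
Edge–face incidences: 2E = 4·9 + 3·x = 36 + 3x.
Every vertex has degree 4, so 4V = 2E.
Euler: V − E + F = 2 ⇒ (2E)/4 − E + (9 + x) = 2.
Multiply by 8: 2·(2E) − 4·(2E) + 8·(9 + x) = 16, i.e. 72 + 8x − 2·(36 + 3x) = 16.
Collecting terms: 2x = 16, so x = 8.
Then 2E = 36 + 3·8 = 60, so E = 30, V = 2E/4 = 15, F = 9 + 8 = 17.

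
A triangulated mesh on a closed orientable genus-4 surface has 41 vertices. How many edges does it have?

141

χ = 2 − 2·4 = -6, and every face is a triangle so 3F = 2E.
V − E + F = -6 with E = 3F/2 gives 41 − (3/2 − 1)·F = -6, so F = 94 and E = 141.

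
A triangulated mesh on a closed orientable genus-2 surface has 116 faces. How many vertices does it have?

χ = 2 − 2·2 = -2, and every face is a triangle so 3F = 2E.
E = 3·116/2 = 174. Then V = -2 + E − F = -2 + 174 − 116 = 56.

56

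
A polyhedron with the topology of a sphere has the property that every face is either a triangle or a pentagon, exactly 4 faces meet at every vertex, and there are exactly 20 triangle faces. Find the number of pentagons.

12

Let x be the number of pentagons; then F = 20 + x.
Edge–face incidences: 2E = 3·20 + 5·x = 60 + 5x.
Every vertex has degree 4, so 4V = 2E.
Euler: V − E + F = 2 ⇒ (2E)/4 − E + (20 + x) = 2.
Multiply by 8: 2·(2E) − 4·(2E) + 8·(20 + x) = 16, i.e. 160 + 8x − 2·(60 + 5x) = 16.
Collecting terms: −2x + 40 = 16, so −2x = −24, so x = 12.
Then 2E = 60 + 5·12 = 120, so E = 60, V = 2E/4 = 30, F = 20 + 12 = 32.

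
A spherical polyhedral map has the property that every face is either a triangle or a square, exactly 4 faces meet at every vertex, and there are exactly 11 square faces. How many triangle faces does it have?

Let x be the number of triangles; then F = 11 + x.
Edge–face incidences: 2E = 4·11 + 3·x = 44 + 3x.
Every vertex has degree 4, so 4V = 2E.
Euler: V − E + F = 2 ⇒ (2E)/4 − E + (11 + x) = 2.
Multiply by 8: 2·(2E) − 4·(2E) + 8·(11 + x) = 16, i.e. 88 + 8x − 2·(44 + 3x) = 16.
Collecting terms: 2x = 16, so x = 8.
Then 2E = 44 + 3·8 = 68, so E = 34, V = 2E/4 = 17, F = 11 + 8 = 19.

8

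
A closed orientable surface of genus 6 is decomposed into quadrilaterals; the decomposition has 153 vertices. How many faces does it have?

163

χ = 2 − 2·6 = -10, and every face is a square so 4F = 2E.
V − E + F = -10 with E = 4F/2 gives 153 − (4/2 − 1)·F = -10, so F = 163 and E = 326.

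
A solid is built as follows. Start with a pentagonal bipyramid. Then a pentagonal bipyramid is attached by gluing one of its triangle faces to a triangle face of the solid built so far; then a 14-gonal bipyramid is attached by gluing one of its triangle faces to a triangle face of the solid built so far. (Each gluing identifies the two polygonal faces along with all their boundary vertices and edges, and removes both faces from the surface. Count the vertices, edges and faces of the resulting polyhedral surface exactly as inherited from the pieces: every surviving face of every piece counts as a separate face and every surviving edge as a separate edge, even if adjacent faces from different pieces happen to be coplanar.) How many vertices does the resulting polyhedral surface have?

24

A pentagonal bipyramid: V=7, E=15, F=10.
Attach a pentagonal bipyramid (V=7, E=15, F=10) along a 3-gon: merge 3 vertices and 3 edges, delete both glued faces → V=11, E=27, F=18.
Attach a 14-gonal bipyramid (V=16, E=42, F=28) along a 3-gon: merge 3 vertices and 3 edges, delete both glued faces → V=24, E=66, F=44.
Check: V − E + F = 24 − 66 + 44 = 2.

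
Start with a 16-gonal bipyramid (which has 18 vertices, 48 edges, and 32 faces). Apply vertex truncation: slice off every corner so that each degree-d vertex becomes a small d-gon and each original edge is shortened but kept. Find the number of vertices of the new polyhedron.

96

Truncation replaces each original edge-end by a new vertex, so V′ = 2E = 96.
Each original edge survives, and each old vertex of degree d contributes d new edges; summing degrees gives Σd = 2E, so E′ = E + 2E = 3E = 144.
Each original face survives and each original vertex becomes one new face: F′ = F + V = 50.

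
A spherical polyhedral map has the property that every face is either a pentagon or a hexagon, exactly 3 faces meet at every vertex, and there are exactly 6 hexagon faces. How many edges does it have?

Let x be the number of pentagons; then F = 6 + x.
Edge–face incidences: 2E = 6·6 + 5·x = 36 + 5x.
Every vertex has degree 3, so 3V = 2E.
Euler: V − E + F = 2 ⇒ (2E)/3 − E + (6 + x) = 2.
Multiply by 6: 2·(2E) − 3·(2E) + 6·(6 + x) = 12, i.e. 36 + 6x − (36 + 5x) = 12.
Collecting terms: x = 12.
Then 2E = 36 + 5·12 = 96, so E = 48, V = 2E/3 = 32, F = 6 + 12 = 18.

48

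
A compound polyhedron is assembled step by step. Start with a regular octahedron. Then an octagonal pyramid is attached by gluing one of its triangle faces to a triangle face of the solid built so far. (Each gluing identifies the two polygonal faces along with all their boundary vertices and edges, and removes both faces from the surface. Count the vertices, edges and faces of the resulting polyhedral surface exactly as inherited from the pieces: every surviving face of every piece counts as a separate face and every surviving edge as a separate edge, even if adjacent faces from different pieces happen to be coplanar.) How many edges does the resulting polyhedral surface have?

25

A regular octahedron: V=6, E=12, F=8.
Attach an octagonal pyramid (V=9, E=16, F=9) along a 3-gon: merge 3 vertices and 3 edges, delete both glued faces → V=12, E=25, F=15.
Check: V − E + F = 12 − 25 + 15 = 2.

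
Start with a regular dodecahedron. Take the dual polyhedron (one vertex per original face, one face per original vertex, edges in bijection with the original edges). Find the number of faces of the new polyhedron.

The base solid has V = 20, E = 30, F = 12.
The dual swaps V and F and preserves E: V′ = F = 12, E′ = E = 30, F′ = V = 20.

20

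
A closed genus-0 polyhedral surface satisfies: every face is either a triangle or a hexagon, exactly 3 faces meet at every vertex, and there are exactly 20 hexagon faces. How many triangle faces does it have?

Let x be the number of triangles; then F = 20 + x.
Edge–face incidences: 2E = 6·20 + 3·x = 120 + 3x.
Every vertex has degree 3, so 3V = 2E.
Euler: V − E + F = 2 ⇒ (2E)/3 − E + (20 + x) = 2.
Multiply by 6: 2·(2E) − 3·(2E) + 6·(20 + x) = 12, i.e. 120 + 6x − (120 + 3x) = 12.
Collecting terms: 3x = 12, so x = 4.
Then 2E = 120 + 3·4 = 132, so E = 66, V = 2E/3 = 44, F = 20 + 4 = 24.

4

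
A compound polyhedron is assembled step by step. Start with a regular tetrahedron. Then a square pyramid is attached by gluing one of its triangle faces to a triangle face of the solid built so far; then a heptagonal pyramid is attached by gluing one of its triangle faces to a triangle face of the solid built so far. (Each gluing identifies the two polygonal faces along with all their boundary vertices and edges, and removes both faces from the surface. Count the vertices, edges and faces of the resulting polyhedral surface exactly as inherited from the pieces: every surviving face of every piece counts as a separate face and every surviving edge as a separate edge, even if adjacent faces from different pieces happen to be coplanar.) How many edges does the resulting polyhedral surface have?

A regular tetrahedron: V=4, E=6, F=4.
Attach a square pyramid (V=5, E=8, F=5) along a 3-gon: merge 3 vertices and 3 edges, delete both glued faces → V=6, E=11, F=7.
Attach a heptagonal pyramid (V=8, E=14, F=8) along a 3-gon: merge 3 vertices and 3 edges, delete both glued faces → V=11, E=22, F=13.
Check: V − E + F = 11 − 22 + 13 = 2.

22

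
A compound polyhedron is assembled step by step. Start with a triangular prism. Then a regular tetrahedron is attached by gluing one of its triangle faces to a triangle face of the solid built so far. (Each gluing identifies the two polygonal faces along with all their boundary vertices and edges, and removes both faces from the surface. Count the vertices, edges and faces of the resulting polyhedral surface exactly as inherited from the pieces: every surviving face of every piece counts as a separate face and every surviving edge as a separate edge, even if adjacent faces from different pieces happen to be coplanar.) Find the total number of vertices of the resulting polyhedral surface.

A triangular prism: V=6, E=9, F=5.
Attach a regular tetrahedron (V=4, E=6, F=4) along a 3-gon: merge 3 vertices and 3 edges, delete both glued faces → V=7, E=12, F=7.
Check: V − E + F = 7 − 12 + 7 = 2.

7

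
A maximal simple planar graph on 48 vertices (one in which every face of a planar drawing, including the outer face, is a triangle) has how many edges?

In a plane triangulation 3F = 2E and V − E + F = 2, so E = 3V − 6 = 3·48 − 6 = 138.

138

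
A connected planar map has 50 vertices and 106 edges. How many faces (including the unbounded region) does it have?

Euler's formula for a connected plane graph: V − E + F = 2, so F = 2 − 50 + 106 = 58.

58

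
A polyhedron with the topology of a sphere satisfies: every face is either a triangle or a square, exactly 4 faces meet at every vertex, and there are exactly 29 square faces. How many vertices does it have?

35

Let x be the number of triangles; then F = 29 + x.
Edge–face incidences: 2E = 4·29 + 3·x = 116 + 3x.
Every vertex has degree 4, so 4V = 2E.
Euler: V − E + F = 2 ⇒ (2E)/4 − E + (29 + x) = 2.
Multiply by 8: 2·(2E) − 4·(2E) + 8·(29 + x) = 16, i.e. 232 + 8x − 2·(116 + 3x) = 16.
Collecting terms: 2x = 16, so x = 8.
Then 2E = 116 + 3·8 = 140, so E = 70, V = 2E/4 = 35, F = 29 + 8 = 37.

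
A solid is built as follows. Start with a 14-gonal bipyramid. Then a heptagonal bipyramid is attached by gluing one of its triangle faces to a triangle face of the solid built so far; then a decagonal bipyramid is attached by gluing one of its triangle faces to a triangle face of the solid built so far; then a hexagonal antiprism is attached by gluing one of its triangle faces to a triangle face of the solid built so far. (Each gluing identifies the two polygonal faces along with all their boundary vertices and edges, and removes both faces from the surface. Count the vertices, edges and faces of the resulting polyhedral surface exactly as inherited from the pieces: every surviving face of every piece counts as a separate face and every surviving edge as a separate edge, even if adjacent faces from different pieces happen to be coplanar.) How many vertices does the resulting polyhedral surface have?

40

A 14-gonal bipyramid: V=16, E=42, F=28.
Attach a heptagonal bipyramid (V=9, E=21, F=14) along a 3-gon: merge 3 vertices and 3 edges, delete both glued faces → V=22, E=60, F=40.
Attach a decagonal bipyramid (V=12, E=30, F=20) along a 3-gon: merge 3 vertices and 3 edges, delete both glued faces → V=31, E=87, F=58.
Attach a hexagonal antiprism (V=12, E=24, F=14) along a 3-gon: merge 3 vertices and 3 edges, delete both glued faces → V=40, E=108, F=70.
Check: V − E + F = 40 − 108 + 70 = 2.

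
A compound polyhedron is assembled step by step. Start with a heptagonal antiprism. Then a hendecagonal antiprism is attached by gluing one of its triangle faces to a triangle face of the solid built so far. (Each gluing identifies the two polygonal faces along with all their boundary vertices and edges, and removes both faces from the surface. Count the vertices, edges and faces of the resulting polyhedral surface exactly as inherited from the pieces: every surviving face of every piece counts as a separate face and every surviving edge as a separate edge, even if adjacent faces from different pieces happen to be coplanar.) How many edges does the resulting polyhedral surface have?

69

A heptagonal antiprism: V=14, E=28, F=16.
Attach a hendecagonal antiprism (V=22, E=44, F=24) along a 3-gon: merge 3 vertices and 3 edges, delete both glued faces → V=33, E=69, F=38.
Check: V − E + F = 33 − 69 + 38 = 2.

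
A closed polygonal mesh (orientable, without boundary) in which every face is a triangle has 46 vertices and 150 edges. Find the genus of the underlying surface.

Every face is a triangle and each edge borders two faces, so 3F = 2·150, giving F = 100.
χ = V − E + F = 46 − 150 + 100 = -4.
For a closed orientable surface χ = 2 − 2g, so g = (2 − (-4))/2 = 3.

3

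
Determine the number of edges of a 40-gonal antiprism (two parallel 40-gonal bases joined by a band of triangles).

160

An antiprism on an n-gon has two n-gon caps and 2n triangles: V = 2·40 = 80, E = 4·40 = 160, F = 2·40 + 2 = 82.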